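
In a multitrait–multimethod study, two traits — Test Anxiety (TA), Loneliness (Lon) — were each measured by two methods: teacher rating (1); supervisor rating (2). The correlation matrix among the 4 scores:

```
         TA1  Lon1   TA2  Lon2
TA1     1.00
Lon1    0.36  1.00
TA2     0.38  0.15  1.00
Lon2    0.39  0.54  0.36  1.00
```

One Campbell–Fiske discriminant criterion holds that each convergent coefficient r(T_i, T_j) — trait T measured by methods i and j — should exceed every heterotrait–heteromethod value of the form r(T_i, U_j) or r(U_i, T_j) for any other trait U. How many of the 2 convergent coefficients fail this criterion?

Checking each validity diagonal entry against its comparison values:
TA (methods 1·2): 0.38 vs {0.39, 0.15} → fail.
Lon (methods 1·2): 0.54 vs {0.15, 0.39} → pass.
1 of 2 fail.

1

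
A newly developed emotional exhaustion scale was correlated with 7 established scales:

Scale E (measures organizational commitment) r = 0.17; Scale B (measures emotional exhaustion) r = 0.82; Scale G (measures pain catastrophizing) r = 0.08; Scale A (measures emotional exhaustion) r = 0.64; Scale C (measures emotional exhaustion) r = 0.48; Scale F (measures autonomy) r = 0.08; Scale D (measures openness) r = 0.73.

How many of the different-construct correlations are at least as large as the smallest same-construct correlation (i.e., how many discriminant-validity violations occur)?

1

Convergent (same construct = emotional exhaustion): Scale B, Scale A, Scale C.
Smallest convergent = 0.48. Discriminant values: 0.17, 0.08, 0.08, 0.73; count ≥ 0.48 → 1.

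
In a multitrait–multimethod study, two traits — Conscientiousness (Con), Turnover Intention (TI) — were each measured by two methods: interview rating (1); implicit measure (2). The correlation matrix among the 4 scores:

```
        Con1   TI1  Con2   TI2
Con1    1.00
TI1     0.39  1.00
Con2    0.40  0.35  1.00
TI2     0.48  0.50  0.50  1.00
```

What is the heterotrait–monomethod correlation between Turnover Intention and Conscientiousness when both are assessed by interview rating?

0.39

Different traits, same method: r(TI1, Con1) = 0.39.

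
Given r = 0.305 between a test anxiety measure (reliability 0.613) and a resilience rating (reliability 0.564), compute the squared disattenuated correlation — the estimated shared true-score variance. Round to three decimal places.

0.269

Disattenuated r = 0.305 / √(0.613 × 0.564) = 0.305 / 0.5880 = 0.5187.
Shared true-score variance = 0.5187² = 0.2690 ≈ 0.269.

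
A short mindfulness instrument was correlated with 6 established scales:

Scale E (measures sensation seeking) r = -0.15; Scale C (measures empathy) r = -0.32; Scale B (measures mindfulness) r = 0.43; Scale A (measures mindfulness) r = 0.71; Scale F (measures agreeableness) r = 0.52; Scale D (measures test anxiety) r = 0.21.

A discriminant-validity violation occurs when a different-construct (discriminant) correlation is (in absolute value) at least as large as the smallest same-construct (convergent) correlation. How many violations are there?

1

Convergent (same construct = mindfulness): Scale B, Scale A.
Smallest convergent = 0.43. Discriminant |r|: 0.15, 0.32, 0.52, 0.21; count ≥ 0.43 → 1.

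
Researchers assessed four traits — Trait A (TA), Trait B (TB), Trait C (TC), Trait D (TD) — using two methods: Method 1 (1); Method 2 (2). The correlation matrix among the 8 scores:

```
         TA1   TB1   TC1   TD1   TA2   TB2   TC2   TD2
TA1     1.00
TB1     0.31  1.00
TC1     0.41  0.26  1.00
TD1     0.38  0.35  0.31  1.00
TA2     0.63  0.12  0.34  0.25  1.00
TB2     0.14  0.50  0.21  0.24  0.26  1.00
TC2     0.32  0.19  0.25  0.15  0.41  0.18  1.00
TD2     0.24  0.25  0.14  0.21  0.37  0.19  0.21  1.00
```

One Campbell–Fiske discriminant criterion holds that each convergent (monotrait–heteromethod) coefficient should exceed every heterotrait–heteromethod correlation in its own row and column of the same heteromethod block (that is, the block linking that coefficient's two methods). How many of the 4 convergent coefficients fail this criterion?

2

Convergent coefficients and their comparison sets:
TA (methods 1·2): 0.63 vs {0.14, 0.12, 0.32, 0.34, 0.24, 0.25} → pass.
TB (methods 1·2): 0.50 vs {0.12, 0.14, 0.19, 0.21, 0.25, 0.24} → pass.
TC (methods 1·2): 0.25 vs {0.34, 0.32, 0.21, 0.19, 0.14, 0.15} → fail.
TD (methods 1·2): 0.21 vs {0.25, 0.24, 0.24, 0.25, 0.15, 0.14} → fail.
2 of 4 fail.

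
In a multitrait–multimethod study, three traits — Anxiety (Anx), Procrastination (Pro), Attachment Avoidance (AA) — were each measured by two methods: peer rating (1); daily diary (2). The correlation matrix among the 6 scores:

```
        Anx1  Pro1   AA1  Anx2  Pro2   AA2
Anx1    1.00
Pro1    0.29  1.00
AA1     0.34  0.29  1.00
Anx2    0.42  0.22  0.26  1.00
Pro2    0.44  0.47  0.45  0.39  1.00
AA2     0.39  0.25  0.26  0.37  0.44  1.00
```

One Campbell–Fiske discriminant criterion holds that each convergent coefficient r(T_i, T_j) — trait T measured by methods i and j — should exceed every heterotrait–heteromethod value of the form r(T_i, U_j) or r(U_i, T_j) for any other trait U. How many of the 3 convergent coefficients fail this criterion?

2

Checking each validity diagonal entry against its comparison values:
Anx (methods 1·2): 0.42 vs {0.44, 0.22, 0.39, 0.26} → fail.
Pro (methods 1·2): 0.47 vs {0.22, 0.44, 0.25, 0.45} → pass.
AA (methods 1·2): 0.26 vs {0.26, 0.39, 0.45, 0.25} → fail.
2 of 3 fail.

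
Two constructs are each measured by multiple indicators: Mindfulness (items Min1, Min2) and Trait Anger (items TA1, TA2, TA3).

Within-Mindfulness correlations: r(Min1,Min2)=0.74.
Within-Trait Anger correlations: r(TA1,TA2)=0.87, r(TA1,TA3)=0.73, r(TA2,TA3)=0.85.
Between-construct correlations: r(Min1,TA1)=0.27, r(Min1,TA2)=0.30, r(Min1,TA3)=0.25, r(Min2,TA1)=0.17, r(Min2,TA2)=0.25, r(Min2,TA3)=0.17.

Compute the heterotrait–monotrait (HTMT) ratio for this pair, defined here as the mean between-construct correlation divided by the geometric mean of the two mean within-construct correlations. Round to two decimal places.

0.30

Mean between = 1.41/6 = 0.2350.
Mean within-Min = 0.74/1 = 0.7400; mean within-TA = 2.45/3 = 0.8167.
Geometric mean = √(0.7400 × 0.8167) = 0.7774.
HTMT = 0.2350 / 0.7774 = 0.30.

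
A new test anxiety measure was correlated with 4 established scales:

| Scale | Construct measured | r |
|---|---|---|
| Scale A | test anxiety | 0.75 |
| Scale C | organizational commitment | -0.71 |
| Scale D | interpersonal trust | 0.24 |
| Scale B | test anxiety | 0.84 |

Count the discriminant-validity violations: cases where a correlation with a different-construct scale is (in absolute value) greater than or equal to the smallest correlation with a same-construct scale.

0

Convergent (same construct = test anxiety): Scale A, Scale B.
Smallest convergent = 0.75. Discriminant |r|: 0.71, 0.24; count ≥ 0.75 → 0.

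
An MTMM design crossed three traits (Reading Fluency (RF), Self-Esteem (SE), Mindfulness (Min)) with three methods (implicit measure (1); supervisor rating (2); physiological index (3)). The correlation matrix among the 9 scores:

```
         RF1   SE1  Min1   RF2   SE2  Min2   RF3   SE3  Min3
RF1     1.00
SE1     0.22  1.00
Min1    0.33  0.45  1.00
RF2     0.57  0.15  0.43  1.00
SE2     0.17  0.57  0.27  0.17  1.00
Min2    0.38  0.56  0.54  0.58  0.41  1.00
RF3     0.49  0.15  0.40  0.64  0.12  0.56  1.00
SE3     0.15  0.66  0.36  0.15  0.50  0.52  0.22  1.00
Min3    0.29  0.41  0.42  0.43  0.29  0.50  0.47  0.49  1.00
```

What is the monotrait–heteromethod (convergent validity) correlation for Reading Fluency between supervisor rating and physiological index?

0.64

Same trait (RF), different methods: r(RF2, RF3) = 0.64.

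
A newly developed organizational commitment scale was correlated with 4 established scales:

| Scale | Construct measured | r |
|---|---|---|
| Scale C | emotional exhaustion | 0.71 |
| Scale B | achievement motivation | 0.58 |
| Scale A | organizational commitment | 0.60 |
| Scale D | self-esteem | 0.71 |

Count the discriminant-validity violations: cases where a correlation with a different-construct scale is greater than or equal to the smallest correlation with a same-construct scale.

Convergent (same construct = organizational commitment): Scale A.
Smallest convergent = 0.60. Discriminant values: 0.71, 0.58, 0.71; count ≥ 0.60 → 2.

2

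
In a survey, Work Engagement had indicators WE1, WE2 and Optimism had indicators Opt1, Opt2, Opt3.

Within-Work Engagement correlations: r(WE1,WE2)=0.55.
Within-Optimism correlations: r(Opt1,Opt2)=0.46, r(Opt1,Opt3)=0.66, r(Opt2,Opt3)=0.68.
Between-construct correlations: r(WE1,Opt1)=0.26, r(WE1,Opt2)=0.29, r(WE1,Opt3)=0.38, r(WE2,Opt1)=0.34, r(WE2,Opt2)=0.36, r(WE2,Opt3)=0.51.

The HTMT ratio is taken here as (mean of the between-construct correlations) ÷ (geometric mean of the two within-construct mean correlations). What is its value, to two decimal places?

0.62

Mean between = 2.14/6 = 0.3567.
Mean within-WE = 0.55/1 = 0.5500; mean within-Opt = 1.80/3 = 0.6000.
Geometric mean = √(0.5500 × 0.6000) = 0.5745.
HTMT = 0.3567 / 0.5745 = 0.62.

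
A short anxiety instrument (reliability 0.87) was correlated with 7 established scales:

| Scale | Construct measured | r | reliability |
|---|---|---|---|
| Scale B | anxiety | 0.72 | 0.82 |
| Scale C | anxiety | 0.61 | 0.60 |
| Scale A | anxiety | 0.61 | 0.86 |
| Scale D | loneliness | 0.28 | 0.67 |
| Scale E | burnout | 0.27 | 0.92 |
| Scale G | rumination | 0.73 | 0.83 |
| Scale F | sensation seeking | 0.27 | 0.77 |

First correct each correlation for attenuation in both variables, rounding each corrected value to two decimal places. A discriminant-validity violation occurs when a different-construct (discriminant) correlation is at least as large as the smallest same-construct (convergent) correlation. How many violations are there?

Disattenuated r (r / √(r_scale · r_new)):
  Scale B (conv): 0.72 / √(0.82·0.87) = 0.85
  Scale C (conv): 0.61 / √(0.60·0.87) = 0.84
  Scale A (conv): 0.61 / √(0.86·0.87) = 0.71
  Scale D (disc): 0.28 / √(0.67·0.87) = 0.37
  Scale E (disc): 0.27 / √(0.92·0.87) = 0.30
  Scale G (disc): 0.73 / √(0.83·0.87) = 0.86
  Scale F (disc): 0.27 / √(0.77·0.87) = 0.33
Smallest convergent = 0.71. Discriminant values: 0.37, 0.30, 0.86, 0.33; count ≥ 0.71 → 1.

1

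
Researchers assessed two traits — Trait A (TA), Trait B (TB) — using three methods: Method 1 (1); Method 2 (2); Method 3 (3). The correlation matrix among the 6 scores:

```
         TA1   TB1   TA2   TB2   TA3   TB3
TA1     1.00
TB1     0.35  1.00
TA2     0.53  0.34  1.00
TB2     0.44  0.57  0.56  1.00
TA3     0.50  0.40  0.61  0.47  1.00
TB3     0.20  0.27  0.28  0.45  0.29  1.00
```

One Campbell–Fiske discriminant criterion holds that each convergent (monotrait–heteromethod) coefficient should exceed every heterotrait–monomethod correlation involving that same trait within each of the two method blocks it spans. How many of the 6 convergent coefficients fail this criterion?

Checking each validity diagonal entry against its comparison values:
TA (methods 1·2): 0.53 vs {0.35, 0.56} → fail.
TA (methods 1·3): 0.50 vs {0.35, 0.29} → pass.
TA (methods 2·3): 0.61 vs {0.56, 0.29} → pass.
TB (methods 1·2): 0.57 vs {0.35, 0.56} → pass.
TB (methods 1·3): 0.27 vs {0.35, 0.29} → fail.
TB (methods 2·3): 0.45 vs {0.56, 0.29} → fail.
3 of 6 fail.

3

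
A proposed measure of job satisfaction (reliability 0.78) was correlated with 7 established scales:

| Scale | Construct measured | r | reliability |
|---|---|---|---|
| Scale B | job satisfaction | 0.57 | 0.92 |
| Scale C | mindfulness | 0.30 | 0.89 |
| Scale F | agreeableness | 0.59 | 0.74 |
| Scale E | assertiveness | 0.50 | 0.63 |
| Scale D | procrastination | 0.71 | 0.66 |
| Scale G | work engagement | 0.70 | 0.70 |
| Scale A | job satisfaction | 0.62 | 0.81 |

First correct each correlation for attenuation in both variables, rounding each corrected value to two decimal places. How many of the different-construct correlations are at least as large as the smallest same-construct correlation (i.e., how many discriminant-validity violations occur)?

4

Disattenuated r (r / √(r_scale · r_new)):
  Scale B (conv): 0.57 / √(0.92·0.78) = 0.67
  Scale C (disc): 0.30 / √(0.89·0.78) = 0.36
  Scale F (disc): 0.59 / √(0.74·0.78) = 0.78
  Scale E (disc): 0.50 / √(0.63·0.78) = 0.71
  Scale D (disc): 0.71 / √(0.66·0.78) = 0.99
  Scale G (disc): 0.70 / √(0.70·0.78) = 0.95
  Scale A (conv): 0.62 / √(0.81·0.78) = 0.78
Smallest convergent = 0.67. Discriminant values: 0.36, 0.78, 0.71, 0.99, 0.95; count ≥ 0.67 → 4.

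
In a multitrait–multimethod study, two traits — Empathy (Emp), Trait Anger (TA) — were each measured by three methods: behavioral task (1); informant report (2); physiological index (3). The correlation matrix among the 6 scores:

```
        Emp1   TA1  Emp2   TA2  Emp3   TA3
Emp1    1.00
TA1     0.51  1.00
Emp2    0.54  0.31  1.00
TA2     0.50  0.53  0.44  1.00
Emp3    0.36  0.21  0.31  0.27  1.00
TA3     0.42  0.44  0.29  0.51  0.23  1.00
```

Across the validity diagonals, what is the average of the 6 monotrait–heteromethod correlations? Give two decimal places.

Convergent values: 0.54, 0.36, 0.31, 0.53, 0.44, 0.51; mean = 2.69/6 = 0.45.

0.45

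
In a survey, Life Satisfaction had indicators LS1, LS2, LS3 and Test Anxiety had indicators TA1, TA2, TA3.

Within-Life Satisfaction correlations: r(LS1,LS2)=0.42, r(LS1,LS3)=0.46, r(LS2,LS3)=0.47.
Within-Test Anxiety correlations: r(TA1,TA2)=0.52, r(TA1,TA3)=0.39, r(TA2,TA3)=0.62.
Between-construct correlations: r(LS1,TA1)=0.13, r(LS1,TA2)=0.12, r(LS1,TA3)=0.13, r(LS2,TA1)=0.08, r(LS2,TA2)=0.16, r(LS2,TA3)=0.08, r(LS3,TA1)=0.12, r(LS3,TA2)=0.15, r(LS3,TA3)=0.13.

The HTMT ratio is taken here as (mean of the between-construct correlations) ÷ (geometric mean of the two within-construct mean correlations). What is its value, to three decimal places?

Mean heterotrait r = 1.10/9 = 0.1222.
Mean within-LS = 1.35/3 = 0.4500; mean within-TA = 1.53/3 = 0.5100.
Geometric mean = √(0.4500 × 0.5100) = 0.4791.
HTMT = 0.1222 / 0.4791 = 0.255.

0.255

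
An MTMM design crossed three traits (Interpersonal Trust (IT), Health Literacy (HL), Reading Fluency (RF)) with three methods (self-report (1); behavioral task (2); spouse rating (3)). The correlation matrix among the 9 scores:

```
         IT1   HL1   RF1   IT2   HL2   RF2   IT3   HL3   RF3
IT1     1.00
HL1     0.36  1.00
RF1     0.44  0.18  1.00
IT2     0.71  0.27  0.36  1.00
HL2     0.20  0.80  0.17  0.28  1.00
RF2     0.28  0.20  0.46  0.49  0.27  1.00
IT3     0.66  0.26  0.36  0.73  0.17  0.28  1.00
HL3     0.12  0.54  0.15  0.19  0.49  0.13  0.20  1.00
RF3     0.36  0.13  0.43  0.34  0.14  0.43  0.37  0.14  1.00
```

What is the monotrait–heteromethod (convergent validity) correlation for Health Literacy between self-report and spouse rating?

0.54

Same trait (HL), different methods: r(HL1, HL3) = 0.54.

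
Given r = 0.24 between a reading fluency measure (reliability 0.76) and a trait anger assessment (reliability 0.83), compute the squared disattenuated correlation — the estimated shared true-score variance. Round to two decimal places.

Disattenuated r = 0.24 / √(0.76 × 0.83) = 0.24 / 0.7942 = 0.3022.
Shared true-score variance = 0.3022² = 0.0913 ≈ 0.09.

0.09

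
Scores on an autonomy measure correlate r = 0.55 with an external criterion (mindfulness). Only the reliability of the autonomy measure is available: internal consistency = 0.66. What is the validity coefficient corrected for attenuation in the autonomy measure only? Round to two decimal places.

Single correction: r_c = r_obs / √r_xx = 0.55 / √0.66 = 0.55 / 0.8124 ≈ 0.68.

0.68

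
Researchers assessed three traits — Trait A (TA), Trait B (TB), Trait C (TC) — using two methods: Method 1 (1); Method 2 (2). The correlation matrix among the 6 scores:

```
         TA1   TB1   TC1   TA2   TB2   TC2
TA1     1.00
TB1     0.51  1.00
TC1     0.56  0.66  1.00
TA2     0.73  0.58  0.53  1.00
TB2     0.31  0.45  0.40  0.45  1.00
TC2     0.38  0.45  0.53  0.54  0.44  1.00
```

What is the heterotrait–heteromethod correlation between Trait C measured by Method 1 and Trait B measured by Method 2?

Different traits and methods: r(TC1, TB2) = 0.40.

0.40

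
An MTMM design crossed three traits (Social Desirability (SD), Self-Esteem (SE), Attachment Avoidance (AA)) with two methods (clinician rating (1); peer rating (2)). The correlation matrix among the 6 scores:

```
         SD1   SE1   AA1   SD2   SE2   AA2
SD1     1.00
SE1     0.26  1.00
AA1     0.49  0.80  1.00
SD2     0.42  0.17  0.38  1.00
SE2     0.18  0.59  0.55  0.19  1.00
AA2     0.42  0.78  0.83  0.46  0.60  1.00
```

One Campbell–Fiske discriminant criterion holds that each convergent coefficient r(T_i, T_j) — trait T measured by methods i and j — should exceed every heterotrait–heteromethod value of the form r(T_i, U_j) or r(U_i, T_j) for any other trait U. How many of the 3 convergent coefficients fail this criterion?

Convergent coefficients and their comparison sets:
SD (methods 1·2): 0.42 vs {0.18, 0.17, 0.42, 0.38} → fail.
SE (methods 1·2): 0.59 vs {0.17, 0.18, 0.78, 0.55} → fail.
AA (methods 1·2): 0.83 vs {0.38, 0.42, 0.55, 0.78} → pass.
2 of 3 fail.

2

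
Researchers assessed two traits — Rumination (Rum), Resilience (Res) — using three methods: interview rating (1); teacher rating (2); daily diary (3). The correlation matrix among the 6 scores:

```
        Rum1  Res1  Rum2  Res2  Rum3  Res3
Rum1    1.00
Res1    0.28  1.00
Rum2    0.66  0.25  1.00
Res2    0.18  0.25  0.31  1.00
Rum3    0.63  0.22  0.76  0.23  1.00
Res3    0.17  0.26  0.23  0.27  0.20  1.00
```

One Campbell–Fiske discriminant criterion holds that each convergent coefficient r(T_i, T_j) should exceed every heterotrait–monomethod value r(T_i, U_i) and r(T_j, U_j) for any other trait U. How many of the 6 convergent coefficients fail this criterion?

3

Checking each validity diagonal entry against its comparison values:
Rum (methods 1·2): 0.66 vs {0.28, 0.31} → pass.
Rum (methods 1·3): 0.63 vs {0.28, 0.20} → pass.
Rum (methods 2·3): 0.76 vs {0.31, 0.20} → pass.
Res (methods 1·2): 0.25 vs {0.28, 0.31} → fail.
Res (methods 1·3): 0.26 vs {0.28, 0.20} → fail.
Res (methods 2·3): 0.27 vs {0.31, 0.20} → fail.
3 of 6 fail.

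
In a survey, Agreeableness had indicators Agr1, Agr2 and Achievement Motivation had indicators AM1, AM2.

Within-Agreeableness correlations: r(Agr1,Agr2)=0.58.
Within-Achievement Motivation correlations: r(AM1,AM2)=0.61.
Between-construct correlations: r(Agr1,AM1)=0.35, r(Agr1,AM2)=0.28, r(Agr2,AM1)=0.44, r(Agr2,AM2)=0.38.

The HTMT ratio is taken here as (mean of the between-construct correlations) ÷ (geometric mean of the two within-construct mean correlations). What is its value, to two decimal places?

Mean heterotrait r = 1.45/4 = 0.3625.
Mean within-Agr = 0.58/1 = 0.5800; mean within-AM = 0.61/1 = 0.6100.
Geometric mean = √(0.5800 × 0.6100) = 0.5948.
HTMT = 0.3625 / 0.5948 = 0.61.

0.61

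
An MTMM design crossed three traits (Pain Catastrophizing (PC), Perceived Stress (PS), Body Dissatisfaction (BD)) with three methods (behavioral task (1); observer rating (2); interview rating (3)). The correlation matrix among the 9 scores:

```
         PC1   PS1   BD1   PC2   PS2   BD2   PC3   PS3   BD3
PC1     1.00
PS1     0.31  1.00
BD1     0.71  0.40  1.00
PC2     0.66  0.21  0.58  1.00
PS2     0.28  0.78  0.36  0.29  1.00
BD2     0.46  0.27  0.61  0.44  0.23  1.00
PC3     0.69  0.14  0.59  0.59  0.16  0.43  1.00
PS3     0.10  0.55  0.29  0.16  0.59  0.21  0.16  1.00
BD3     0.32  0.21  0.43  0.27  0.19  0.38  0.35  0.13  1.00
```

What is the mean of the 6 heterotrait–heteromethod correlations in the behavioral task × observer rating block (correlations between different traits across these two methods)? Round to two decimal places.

HTHM values (method 1 × method 2): 0.28, 0.46, 0.21, 0.27, 0.58, 0.36; mean = 2.16/6 = 0.36.

0.36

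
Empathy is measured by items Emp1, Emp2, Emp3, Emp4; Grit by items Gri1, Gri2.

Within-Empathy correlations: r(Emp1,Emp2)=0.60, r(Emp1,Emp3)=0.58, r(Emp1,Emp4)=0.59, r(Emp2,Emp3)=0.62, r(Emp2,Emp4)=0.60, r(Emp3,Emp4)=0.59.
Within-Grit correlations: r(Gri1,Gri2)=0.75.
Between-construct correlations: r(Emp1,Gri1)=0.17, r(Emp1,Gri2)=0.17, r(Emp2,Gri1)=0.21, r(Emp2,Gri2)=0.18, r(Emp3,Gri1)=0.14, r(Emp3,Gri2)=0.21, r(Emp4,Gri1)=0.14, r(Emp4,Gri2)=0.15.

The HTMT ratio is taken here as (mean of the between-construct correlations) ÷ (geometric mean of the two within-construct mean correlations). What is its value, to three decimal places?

Mean heterotrait r = 1.37/8 = 0.1713.
Mean within-Emp = 3.58/6 = 0.5967; mean within-Gri = 0.75/1 = 0.7500.
Geometric mean = √(0.5967 × 0.7500) = 0.6690.
HTMT = 0.1713 / 0.6690 = 0.256.

0.256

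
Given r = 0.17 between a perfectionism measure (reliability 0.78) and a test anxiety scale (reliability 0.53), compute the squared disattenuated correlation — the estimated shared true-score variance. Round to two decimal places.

Disattenuated r = 0.17 / √(0.78 × 0.53) = 0.17 / 0.6430 = 0.2644.
Shared true-score variance = 0.2644² = 0.0699 ≈ 0.07.

0.07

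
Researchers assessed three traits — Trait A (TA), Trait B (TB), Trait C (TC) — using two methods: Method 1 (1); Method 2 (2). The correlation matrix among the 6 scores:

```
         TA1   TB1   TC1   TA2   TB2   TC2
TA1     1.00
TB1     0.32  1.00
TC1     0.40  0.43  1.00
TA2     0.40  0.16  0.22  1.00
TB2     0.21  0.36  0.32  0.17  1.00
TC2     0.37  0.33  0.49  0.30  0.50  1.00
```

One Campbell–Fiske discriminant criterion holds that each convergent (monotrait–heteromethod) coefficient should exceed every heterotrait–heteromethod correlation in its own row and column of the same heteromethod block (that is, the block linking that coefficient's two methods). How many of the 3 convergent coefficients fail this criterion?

0

Checking each validity diagonal entry against its comparison values:
TA (methods 1·2): 0.40 vs {0.21, 0.16, 0.37, 0.22} → pass.
TB (methods 1·2): 0.36 vs {0.16, 0.21, 0.33, 0.32} → pass.
TC (methods 1·2): 0.49 vs {0.22, 0.37, 0.32, 0.33} → pass.
0 of 3 fail.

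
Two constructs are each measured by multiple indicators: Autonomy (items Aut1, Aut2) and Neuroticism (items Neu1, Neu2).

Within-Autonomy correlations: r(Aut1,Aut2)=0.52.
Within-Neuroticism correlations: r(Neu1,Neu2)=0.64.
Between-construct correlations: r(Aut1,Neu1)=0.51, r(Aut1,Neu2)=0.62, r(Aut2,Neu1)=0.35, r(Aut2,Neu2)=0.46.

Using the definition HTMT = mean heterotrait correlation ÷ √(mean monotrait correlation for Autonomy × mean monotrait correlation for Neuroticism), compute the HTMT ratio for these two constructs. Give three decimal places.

0.841

Mean heterotrait r = 1.94/4 = 0.4850.
Mean within-Aut = 0.52/1 = 0.5200; mean within-Neu = 0.64/1 = 0.6400.
Geometric mean = √(0.5200 × 0.6400) = 0.5769.
HTMT = 0.4850 / 0.5769 = 0.841.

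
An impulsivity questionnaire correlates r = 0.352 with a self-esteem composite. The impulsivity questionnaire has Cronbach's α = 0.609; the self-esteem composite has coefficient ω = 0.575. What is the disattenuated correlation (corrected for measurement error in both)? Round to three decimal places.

0.595

r_true = r_obs / √(r_xx · r_yy) = 0.352 / √(0.609 × 0.575) = 0.352 / √0.350175 = 0.352 / 0.5918 ≈ 0.595.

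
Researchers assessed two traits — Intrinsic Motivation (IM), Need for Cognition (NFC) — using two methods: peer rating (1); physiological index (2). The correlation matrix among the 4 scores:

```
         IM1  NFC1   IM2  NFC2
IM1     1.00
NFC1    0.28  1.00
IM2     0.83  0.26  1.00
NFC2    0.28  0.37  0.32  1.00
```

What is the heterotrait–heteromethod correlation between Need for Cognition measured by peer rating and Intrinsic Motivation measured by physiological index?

0.26

Different traits and methods: r(NFC1, IM2) = 0.26.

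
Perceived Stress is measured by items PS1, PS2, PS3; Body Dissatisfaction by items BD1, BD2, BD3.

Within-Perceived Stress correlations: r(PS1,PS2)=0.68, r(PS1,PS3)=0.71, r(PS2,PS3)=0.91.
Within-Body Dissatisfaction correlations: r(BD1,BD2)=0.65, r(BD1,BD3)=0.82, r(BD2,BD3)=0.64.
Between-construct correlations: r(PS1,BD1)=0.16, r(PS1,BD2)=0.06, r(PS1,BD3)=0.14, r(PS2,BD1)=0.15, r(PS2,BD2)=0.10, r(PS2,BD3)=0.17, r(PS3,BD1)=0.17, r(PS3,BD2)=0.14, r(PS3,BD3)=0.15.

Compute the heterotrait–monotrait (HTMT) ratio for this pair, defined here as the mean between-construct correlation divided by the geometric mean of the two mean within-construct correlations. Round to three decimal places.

Between-construct mean = 1.24/9 = 0.1378.
Mean within-PS = 2.30/3 = 0.7667; mean within-BD = 2.11/3 = 0.7033.
Geometric mean = √(0.7667 × 0.7033) = 0.7343.
HTMT = 0.1378 / 0.7343 = 0.188.

0.188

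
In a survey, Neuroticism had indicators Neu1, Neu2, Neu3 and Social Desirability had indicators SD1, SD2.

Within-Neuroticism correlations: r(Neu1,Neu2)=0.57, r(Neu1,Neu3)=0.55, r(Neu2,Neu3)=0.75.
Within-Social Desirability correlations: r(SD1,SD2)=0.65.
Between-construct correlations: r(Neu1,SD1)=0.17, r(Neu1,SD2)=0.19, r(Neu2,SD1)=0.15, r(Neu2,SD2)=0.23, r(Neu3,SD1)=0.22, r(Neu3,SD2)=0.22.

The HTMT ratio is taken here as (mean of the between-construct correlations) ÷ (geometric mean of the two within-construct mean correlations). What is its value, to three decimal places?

0.309

Mean heterotrait r = 1.18/6 = 0.1967.
Mean within-Neu = 1.87/3 = 0.6233; mean within-SD = 0.65/1 = 0.6500.
Geometric mean = √(0.6233 × 0.6500) = 0.6365.
HTMT = 0.1967 / 0.6365 = 0.309.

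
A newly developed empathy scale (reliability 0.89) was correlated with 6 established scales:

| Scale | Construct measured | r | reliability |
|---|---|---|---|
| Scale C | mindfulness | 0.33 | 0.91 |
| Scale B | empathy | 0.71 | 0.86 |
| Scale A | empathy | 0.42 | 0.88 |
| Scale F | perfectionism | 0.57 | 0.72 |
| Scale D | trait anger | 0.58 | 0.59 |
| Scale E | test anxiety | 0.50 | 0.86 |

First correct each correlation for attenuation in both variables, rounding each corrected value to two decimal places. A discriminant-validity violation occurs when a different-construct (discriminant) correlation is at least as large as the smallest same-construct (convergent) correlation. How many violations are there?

Disattenuated r (r / √(r_scale · r_new)):
  Scale C (disc): 0.33 / √(0.91·0.89) = 0.37
  Scale B (conv): 0.71 / √(0.86·0.89) = 0.81
  Scale A (conv): 0.42 / √(0.88·0.89) = 0.47
  Scale F (disc): 0.57 / √(0.72·0.89) = 0.71
  Scale D (disc): 0.58 / √(0.59·0.89) = 0.80
  Scale E (disc): 0.50 / √(0.86·0.89) = 0.57
Smallest convergent = 0.47. Discriminant values: 0.37, 0.71, 0.80, 0.57; count ≥ 0.47 → 3.

3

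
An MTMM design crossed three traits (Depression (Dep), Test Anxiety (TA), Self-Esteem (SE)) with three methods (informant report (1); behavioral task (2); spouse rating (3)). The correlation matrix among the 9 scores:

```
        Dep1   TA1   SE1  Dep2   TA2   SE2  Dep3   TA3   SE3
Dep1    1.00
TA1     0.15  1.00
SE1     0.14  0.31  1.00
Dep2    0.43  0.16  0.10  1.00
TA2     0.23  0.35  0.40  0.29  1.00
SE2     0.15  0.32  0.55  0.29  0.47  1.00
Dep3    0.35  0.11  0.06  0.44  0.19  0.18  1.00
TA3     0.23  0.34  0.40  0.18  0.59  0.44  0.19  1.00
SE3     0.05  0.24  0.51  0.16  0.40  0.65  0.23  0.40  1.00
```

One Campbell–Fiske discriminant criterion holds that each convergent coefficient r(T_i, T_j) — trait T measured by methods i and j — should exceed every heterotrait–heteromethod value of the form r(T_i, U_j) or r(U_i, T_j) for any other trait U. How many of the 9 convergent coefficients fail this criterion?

2

Each convergent coefficient versus the relevant comparison correlations:
Dep (methods 1·2): 0.43 vs {0.23, 0.16, 0.15, 0.10} → pass.
Dep (methods 1·3): 0.35 vs {0.23, 0.11, 0.05, 0.06} → pass.
Dep (methods 2·3): 0.44 vs {0.18, 0.19, 0.16, 0.18} → pass.
TA (methods 1·2): 0.35 vs {0.16, 0.23, 0.32, 0.40} → fail.
TA (methods 1·3): 0.34 vs {0.11, 0.23, 0.24, 0.40} → fail.
TA (methods 2·3): 0.59 vs {0.19, 0.18, 0.40, 0.44} → pass.
SE (methods 1·2): 0.55 vs {0.10, 0.15, 0.40, 0.32} → pass.
SE (methods 1·3): 0.51 vs {0.06, 0.05, 0.40, 0.24} → pass.
SE (methods 2·3): 0.65 vs {0.18, 0.16, 0.44, 0.40} → pass.
2 of 9 fail.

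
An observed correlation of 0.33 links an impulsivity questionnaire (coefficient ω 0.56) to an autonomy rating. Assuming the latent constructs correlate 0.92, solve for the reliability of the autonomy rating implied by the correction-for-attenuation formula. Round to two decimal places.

0.23

r_true = r_obs / √(r_xx · r_yy) ⇒ 0.92 = 0.33 / √(0.56 · r_yy).
√(0.56 · r_yy) = 0.33 / 0.92 = 0.3587; 0.56 · r_yy = 0.1287; r_yy = 0.1287 / 0.56 ≈ 0.23.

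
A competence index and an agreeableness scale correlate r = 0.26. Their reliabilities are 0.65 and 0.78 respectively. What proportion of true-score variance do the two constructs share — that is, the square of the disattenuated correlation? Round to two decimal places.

0.13

Disattenuated r = 0.26 / √(0.65 × 0.78) = 0.26 / 0.7120 = 0.3652.
Shared true-score variance = 0.3652² = 0.1334 ≈ 0.13.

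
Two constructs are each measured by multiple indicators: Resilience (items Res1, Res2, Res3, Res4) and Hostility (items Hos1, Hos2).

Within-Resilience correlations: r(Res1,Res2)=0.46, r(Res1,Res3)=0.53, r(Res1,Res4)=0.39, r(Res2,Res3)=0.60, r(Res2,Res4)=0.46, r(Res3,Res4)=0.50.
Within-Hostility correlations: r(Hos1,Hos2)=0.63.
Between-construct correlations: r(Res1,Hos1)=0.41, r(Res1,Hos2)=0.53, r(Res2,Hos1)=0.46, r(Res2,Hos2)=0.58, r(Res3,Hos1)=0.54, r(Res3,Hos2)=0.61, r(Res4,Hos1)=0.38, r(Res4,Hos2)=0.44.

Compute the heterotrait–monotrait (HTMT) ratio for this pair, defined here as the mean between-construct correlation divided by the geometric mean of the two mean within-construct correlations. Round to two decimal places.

Mean between = 3.95/8 = 0.4938.
Mean within-Res = 2.94/6 = 0.4900; mean within-Hos = 0.63/1 = 0.6300.
Geometric mean = √(0.4900 × 0.6300) = 0.5556.
HTMT = 0.4938 / 0.5556 = 0.89.

0.89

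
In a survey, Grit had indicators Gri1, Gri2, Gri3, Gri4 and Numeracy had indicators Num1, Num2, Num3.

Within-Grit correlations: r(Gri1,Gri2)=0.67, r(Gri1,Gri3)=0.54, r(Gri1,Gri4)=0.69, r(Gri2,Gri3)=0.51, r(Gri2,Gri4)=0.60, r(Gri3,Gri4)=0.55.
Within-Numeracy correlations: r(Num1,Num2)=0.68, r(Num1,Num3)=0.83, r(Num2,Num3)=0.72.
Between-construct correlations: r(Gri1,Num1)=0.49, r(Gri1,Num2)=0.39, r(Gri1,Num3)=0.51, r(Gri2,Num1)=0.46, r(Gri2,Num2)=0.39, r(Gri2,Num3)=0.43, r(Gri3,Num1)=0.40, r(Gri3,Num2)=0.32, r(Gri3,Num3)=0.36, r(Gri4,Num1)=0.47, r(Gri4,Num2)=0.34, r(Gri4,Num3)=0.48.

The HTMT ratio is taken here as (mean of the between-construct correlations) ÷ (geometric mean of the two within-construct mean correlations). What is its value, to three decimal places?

Mean heterotrait r = 5.04/12 = 0.4200.
Mean within-Gri = 3.56/6 = 0.5933; mean within-Num = 2.23/3 = 0.7433.
Geometric mean = √(0.5933 × 0.7433) = 0.6641.
HTMT = 0.4200 / 0.6641 = 0.632.

0.632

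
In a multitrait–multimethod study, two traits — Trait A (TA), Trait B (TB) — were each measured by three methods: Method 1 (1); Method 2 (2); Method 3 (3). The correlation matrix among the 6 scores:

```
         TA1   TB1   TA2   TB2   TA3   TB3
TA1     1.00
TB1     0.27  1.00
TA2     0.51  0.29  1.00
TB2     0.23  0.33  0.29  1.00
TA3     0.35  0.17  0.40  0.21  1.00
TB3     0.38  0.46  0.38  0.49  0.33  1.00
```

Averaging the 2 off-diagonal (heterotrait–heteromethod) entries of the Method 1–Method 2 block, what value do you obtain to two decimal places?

HTHM values (method 1 × method 2): 0.23, 0.29; mean = 0.52/2 = 0.26.

0.26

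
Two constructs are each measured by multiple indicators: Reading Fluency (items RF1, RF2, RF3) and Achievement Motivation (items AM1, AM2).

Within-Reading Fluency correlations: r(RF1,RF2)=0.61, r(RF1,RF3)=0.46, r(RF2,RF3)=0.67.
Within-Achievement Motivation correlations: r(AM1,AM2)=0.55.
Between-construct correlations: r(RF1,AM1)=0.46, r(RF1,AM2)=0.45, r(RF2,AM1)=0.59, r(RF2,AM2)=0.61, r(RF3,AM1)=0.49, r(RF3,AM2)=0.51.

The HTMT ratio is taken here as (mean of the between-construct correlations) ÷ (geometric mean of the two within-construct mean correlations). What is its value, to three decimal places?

Mean between = 3.11/6 = 0.5183.
Mean within-RF = 1.74/3 = 0.5800; mean within-AM = 0.55/1 = 0.5500.
Geometric mean = √(0.5800 × 0.5500) = 0.5648.
HTMT = 0.5183 / 0.5648 = 0.918.

0.918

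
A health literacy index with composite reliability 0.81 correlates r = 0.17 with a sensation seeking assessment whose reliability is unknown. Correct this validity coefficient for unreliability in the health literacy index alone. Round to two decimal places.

Single correction: r_c = r_obs / √r_xx = 0.17 / √0.81 = 0.17 / 0.9000 ≈ 0.19.

0.19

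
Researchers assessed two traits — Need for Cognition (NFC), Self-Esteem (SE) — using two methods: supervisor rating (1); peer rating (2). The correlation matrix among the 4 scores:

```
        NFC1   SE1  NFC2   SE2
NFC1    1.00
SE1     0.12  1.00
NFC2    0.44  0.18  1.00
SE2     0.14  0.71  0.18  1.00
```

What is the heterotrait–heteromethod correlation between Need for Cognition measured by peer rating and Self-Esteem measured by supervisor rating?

0.18

Different traits and methods: r(NFC2, SE1) = 0.18.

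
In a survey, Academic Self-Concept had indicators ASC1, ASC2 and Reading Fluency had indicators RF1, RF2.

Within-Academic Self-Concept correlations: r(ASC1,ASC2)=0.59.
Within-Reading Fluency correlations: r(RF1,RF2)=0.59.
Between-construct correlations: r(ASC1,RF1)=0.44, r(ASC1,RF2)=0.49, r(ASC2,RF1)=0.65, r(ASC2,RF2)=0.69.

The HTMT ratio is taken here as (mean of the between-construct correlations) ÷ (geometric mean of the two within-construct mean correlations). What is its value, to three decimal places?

Between-construct mean = 2.27/4 = 0.5675.
Mean within-ASC = 0.59/1 = 0.5900; mean within-RF = 0.59/1 = 0.5900.
Geometric mean = √(0.5900 × 0.5900) = 0.5900.
HTMT = 0.5675 / 0.5900 = 0.962.

0.962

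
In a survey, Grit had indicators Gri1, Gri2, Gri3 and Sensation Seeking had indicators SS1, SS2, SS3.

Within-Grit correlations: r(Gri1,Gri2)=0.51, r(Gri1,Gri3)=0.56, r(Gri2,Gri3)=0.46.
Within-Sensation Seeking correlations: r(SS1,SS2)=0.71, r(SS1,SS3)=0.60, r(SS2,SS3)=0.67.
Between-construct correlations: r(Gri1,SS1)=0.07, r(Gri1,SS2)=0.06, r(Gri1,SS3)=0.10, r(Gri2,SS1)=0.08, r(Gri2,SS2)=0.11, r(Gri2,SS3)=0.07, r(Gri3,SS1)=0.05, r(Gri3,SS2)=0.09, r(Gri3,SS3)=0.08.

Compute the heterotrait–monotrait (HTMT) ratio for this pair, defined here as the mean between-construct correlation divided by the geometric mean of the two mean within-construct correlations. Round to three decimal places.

Mean between = 0.71/9 = 0.0789.
Mean within-Gri = 1.53/3 = 0.5100; mean within-SS = 1.98/3 = 0.6600.
Geometric mean = √(0.5100 × 0.6600) = 0.5802.
HTMT = 0.0789 / 0.5802 = 0.136.

0.136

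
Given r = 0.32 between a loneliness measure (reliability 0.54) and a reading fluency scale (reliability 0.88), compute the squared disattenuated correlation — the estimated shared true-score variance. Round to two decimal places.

0.22

Disattenuated r = 0.32 / √(0.54 × 0.88) = 0.32 / 0.6893 = 0.4642.
Shared true-score variance = 0.4642² = 0.2155 ≈ 0.22.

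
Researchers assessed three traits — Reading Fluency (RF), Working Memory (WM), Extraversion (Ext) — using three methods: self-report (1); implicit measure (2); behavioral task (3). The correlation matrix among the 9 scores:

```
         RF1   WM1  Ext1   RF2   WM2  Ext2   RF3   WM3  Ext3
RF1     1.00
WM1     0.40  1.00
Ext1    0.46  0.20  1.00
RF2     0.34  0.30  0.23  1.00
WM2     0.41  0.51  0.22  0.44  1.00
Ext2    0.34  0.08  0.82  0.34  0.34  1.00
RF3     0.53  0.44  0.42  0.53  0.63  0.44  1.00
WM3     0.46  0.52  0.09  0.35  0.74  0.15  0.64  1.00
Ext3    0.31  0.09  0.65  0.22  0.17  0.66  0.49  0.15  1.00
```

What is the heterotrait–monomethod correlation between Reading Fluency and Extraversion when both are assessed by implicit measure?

0.34

Different traits, same method: r(RF2, Ext2) = 0.34.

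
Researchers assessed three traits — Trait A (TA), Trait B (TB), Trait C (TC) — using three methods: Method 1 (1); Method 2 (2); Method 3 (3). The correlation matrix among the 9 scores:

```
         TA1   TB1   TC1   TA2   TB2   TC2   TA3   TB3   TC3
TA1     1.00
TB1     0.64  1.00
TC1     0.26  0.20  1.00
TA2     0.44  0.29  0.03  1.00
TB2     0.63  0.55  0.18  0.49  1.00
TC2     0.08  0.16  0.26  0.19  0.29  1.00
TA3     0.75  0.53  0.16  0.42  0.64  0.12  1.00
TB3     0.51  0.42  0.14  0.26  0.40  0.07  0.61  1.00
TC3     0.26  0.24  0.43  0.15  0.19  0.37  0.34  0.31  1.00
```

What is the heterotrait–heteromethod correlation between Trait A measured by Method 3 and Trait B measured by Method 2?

0.64

Different traits and methods: r(TA3, TB2) = 0.64.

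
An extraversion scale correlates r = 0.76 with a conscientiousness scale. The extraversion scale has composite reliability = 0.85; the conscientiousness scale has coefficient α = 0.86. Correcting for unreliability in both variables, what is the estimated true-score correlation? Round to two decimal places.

0.89

r_true = r_obs / √(r_xx · r_yy) = 0.76 / √(0.85 × 0.86) = 0.76 / √0.7310 = 0.76 / 0.8550 ≈ 0.89.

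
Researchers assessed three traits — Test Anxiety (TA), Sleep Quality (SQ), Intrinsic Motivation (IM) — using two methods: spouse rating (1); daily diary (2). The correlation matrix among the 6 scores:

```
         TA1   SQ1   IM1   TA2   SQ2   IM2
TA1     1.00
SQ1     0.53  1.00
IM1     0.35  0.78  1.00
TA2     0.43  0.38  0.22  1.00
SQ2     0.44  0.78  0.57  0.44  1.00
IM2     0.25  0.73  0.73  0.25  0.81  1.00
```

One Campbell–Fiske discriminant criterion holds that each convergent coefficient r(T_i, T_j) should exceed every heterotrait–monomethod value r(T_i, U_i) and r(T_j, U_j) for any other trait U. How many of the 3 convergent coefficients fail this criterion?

Checking each validity diagonal entry against its comparison values:
TA (methods 1·2): 0.43 vs {0.53, 0.44, 0.35, 0.25} → fail.
SQ (methods 1·2): 0.78 vs {0.53, 0.44, 0.78, 0.81} → fail.
IM (methods 1·2): 0.73 vs {0.35, 0.25, 0.78, 0.81} → fail.
3 of 3 fail.

3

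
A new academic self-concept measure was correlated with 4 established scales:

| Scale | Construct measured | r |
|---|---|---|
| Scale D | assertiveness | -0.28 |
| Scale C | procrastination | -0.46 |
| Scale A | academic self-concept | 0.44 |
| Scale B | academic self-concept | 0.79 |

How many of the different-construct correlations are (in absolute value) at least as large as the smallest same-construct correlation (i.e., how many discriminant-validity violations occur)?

1

Convergent (same construct = academic self-concept): Scale A, Scale B.
Smallest convergent = 0.44. Discriminant |r|: 0.28, 0.46; count ≥ 0.44 → 1.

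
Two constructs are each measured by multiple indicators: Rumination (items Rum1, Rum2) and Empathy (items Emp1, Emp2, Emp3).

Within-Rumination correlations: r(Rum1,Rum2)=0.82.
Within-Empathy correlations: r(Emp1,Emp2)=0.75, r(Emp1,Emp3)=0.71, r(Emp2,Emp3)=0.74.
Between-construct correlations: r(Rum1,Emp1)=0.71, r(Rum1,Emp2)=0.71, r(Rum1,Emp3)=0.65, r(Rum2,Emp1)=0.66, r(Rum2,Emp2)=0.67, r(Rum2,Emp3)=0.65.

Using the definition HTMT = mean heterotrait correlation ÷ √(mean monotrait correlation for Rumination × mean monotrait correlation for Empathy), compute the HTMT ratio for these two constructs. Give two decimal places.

Mean between = 4.05/6 = 0.6750.
Mean within-Rum = 0.82/1 = 0.8200; mean within-Emp = 2.20/3 = 0.7333.
Geometric mean = √(0.8200 × 0.7333) = 0.7754.
HTMT = 0.6750 / 0.7754 = 0.87.

0.87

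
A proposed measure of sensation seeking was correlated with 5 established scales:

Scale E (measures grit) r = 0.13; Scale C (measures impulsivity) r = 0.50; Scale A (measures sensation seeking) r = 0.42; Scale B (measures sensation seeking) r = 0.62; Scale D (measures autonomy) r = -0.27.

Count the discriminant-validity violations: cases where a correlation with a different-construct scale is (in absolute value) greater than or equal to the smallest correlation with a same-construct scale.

Convergent (same construct = sensation seeking): Scale A, Scale B.
Smallest convergent = 0.42. Discriminant |r|: 0.13, 0.50, 0.27; count ≥ 0.42 → 1.

1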